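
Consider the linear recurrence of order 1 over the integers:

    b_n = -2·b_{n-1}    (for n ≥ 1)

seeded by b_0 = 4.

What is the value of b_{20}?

4194304

b_1 = -2·4 = -8
b_2 = -2·-8 = 16
b_3 = -2·16 = -32
b_4 = -2·-32 = 64
b_5 = -2·64 = -128
b_6 = -2·-128 = 256
b_7 = -2·256 = -512
b_8 = -2·-512 = 1024
b_9 = -2·1024 = -2048
b_10 = -2·-2048 = 4096
b_11 = -2·4096 = -8192
b_12 = -2·-8192 = 16384
b_13 = -2·16384 = -32768
b_14 = -2·-32768 = 65536
b_15 = -2·65536 = -131072
b_16 = -2·-131072 = 262144
b_17 = -2·262144 = -524288
b_18 = -2·-524288 = 1048576
b_19 = -2·1048576 = -2097152
b_20 = -2·-2097152 = 4194304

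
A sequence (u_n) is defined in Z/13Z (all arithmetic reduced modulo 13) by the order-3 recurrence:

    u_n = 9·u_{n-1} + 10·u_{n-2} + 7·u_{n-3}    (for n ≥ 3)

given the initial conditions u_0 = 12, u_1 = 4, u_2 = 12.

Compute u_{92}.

7

u_3 = 9·12 + 10·4 + 7·12 = 11
u_4 = 9·11 + 10·12 + 7·4 = 0
u_5 = 9·0 + 10·11 + 7·12 = 12
u_6 = 9·12 + 10·0 + 7·11 = 3
u_7 = 9·3 + 10·12 + 7·0 = 4
u_8 = 9·4 + 10·3 + 7·12 = 7
u_9 = 9·7 + 10·4 + 7·3 = 7
u_10 = 9·7 + 10·7 + 7·4 = 5
u_11 = 9·5 + 10·7 + 7·7 = 8
u_12 = 9·8 + 10·5 + 7·7 = 2
u_13 = 9·2 + 10·8 + 7·5 = 3
u_14 = 9·3 + 10·2 + 7·8 = 12
u_15 = 9·12 + 10·3 + 7·2 = 9
u_16 = 9·9 + 10·12 + 7·3 = 1
u_17 = 9·1 + 10·9 + 7·12 = 1
u_18 = 9·1 + 10·1 + 7·9 = 4
u_19 = 9·4 + 10·1 + 7·1 = 1
u_20 = 9·1 + 10·4 + 7·1 = 4
u_21 = 9·4 + 10·1 + 7·4 = 9
u_22 = 9·9 + 10·4 + 7·1 = 11
u_23 = 9·11 + 10·9 + 7·4 = 9
u_24 = 9·9 + 10·11 + 7·9 = 7
u_25 = 9·7 + 10·9 + 7·11 = 9
u_26 = 9·9 + 10·7 + 7·9 = 6
u_27 = 9·6 + 10·9 + 7·7 = 11
u_28 = 9·11 + 10·6 + 7·9 = 1
u_29 = 9·1 + 10·11 + 7·6 = 5
u_30 = 9·5 + 10·1 + 7·11 = 2
u_31 = 9·2 + 10·5 + 7·1 = 10
u_32 = 9·10 + 10·2 + 7·5 = 2
u_33 = 9·2 + 10·10 + 7·2 = 2
u_34 = 9·2 + 10·2 + 7·10 = 4
u_35 = 9·4 + 10·2 + 7·2 = 5
u_36 = 9·5 + 10·4 + 7·2 = 8
u_37 = 9·8 + 10·5 + 7·4 = 7
u_38 = 9·7 + 10·8 + 7·5 = 9
u_39 = 9·9 + 10·7 + 7·8 = 12
u_40 = 9·12 + 10·9 + 7·7 = 0
u_41 = 9·0 + 10·12 + 7·9 = 1
u_42 = 9·1 + 10·0 + 7·12 = 2
u_43 = 9·2 + 10·1 + 7·0 = 2
u_44 = 9·2 + 10·2 + 7·1 = 6
u_45 = 9·6 + 10·2 + 7·2 = 10
u_46 = 9·10 + 10·6 + 7·2 = 8
u_47 = 9·8 + 10·10 + 7·6 = 6
u_48 = 9·6 + 10·8 + 7·10 = 9
u_49 = 9·9 + 10·6 + 7·8 = 2
u_50 = 9·2 + 10·9 + 7·6 = 7
u_51 = 9·7 + 10·2 + 7·9 = 3
u_52 = 9·3 + 10·7 + 7·2 = 7
u_53 = 9·7 + 10·3 + 7·7 = 12
u_54 = 9·12 + 10·7 + 7·3 = 4
u_55 = 9·4 + 10·12 + 7·7 = 10
u_56 = 9·10 + 10·4 + 7·12 = 6
u_57 = 9·6 + 10·10 + 7·4 = 0
u_58 = 9·0 + 10·6 + 7·10 = 0
u_59 = 9·0 + 10·0 + 7·6 = 3
u_60 = 9·3 + 10·0 + 7·0 = 1
u_61 = 9·1 + 10·3 + 7·0 = 0
u_62 = 9·0 + 10·1 + 7·3 = 5
u_63 = 9·5 + 10·0 + 7·1 = 0
u_64 = 9·0 + 10·5 + 7·0 = 11
u_65 = 9·11 + 10·0 + 7·5 = 4
u_66 = 9·4 + 10·11 + 7·0 = 3
u_67 = 9·3 + 10·4 + 7·11 = 1
u_68 = 9·1 + 10·3 + 7·4 = 2
u_69 = 9·2 + 10·1 + 7·3 = 10
u_70 = 9·10 + 10·2 + 7·1 = 0
u_71 = 9·0 + 10·10 + 7·2 = 10
u_72 = 9·10 + 10·0 + 7·10 = 4
u_73 = 9·4 + 10·10 + 7·0 = 6
u_74 = 9·6 + 10·4 + 7·10 = 8
u_75 = 9·8 + 10·6 + 7·4 = 4
u_76 = 9·4 + 10·8 + 7·6 = 2
u_77 = 9·2 + 10·4 + 7·8 = 10
u_78 = 9·10 + 10·2 + 7·4 = 8
u_79 = 9·8 + 10·10 + 7·2 = 4
u_80 = 9·4 + 10·8 + 7·10 = 4
u_81 = 9·4 + 10·4 + 7·8 = 2
u_82 = 9·2 + 10·4 + 7·4 = 8
u_83 = 9·8 + 10·2 + 7·4 = 3
u_84 = 9·3 + 10·8 + 7·2 = 4
u_85 = 9·4 + 10·3 + 7·8 = 5
u_86 = 9·5 + 10·4 + 7·3 = 2
u_87 = 9·2 + 10·5 + 7·4 = 5
u_88 = 9·5 + 10·2 + 7·5 = 9
u_89 = 9·9 + 10·5 + 7·2 = 2
u_90 = 9·2 + 10·9 + 7·5 = 0
u_91 = 9·0 + 10·2 + 7·9 = 5
u_92 = 9·5 + 10·0 + 7·2 = 7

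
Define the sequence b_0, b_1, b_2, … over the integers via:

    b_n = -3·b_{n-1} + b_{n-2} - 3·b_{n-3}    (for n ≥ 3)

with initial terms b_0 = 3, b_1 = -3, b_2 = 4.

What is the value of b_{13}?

b_3 = -3·4 + 1·-3 + -3·3 = -24
b_4 = -3·-24 + 1·4 + -3·-3 = 85
b_5 = -3·85 + 1·-24 + -3·4 = -291
b_6 = -3·-291 + 1·85 + -3·-24 = 1030
b_7 = -3·1030 + 1·-291 + -3·85 = -3636
b_8 = -3·-3636 + 1·1030 + -3·-291 = 12811
b_9 = -3·12811 + 1·-3636 + -3·1030 = -45159
b_10 = -3·-45159 + 1·12811 + -3·-3636 = 159196
b_11 = -3·159196 + 1·-45159 + -3·12811 = -561180
b_12 = -3·-561180 + 1·159196 + -3·-45159 = 1978213
b_13 = -3·1978213 + 1·-561180 + -3·159196 = -6973407

-6973407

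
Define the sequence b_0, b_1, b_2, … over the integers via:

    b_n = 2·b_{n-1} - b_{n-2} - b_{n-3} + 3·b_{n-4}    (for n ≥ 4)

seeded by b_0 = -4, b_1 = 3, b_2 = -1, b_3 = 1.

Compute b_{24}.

b_4 = 2·1 + -1·-1 + -1·3 + 3·-4 = -12
b_5 = 2·-12 + -1·1 + -1·-1 + 3·3 = -15
b_6 = 2·-15 + -1·-12 + -1·1 + 3·-1 = -22
b_7 = 2·-22 + -1·-15 + -1·-12 + 3·1 = -14
b_8 = 2·-14 + -1·-22 + -1·-15 + 3·-12 = -27
b_9 = 2·-27 + -1·-14 + -1·-22 + 3·-15 = -63
b_10 = 2·-63 + -1·-27 + -1·-14 + 3·-22 = -151
b_11 = 2·-151 + -1·-63 + -1·-27 + 3·-14 = -254
b_12 = 2·-254 + -1·-151 + -1·-63 + 3·-27 = -375
b_13 = 2·-375 + -1·-254 + -1·-151 + 3·-63 = -534
b_14 = 2·-534 + -1·-375 + -1·-254 + 3·-151 = -892
b_15 = 2·-892 + -1·-534 + -1·-375 + 3·-254 = -1637
b_16 = 2·-1637 + -1·-892 + -1·-534 + 3·-375 = -2973
b_17 = 2·-2973 + -1·-1637 + -1·-892 + 3·-534 = -5019
b_18 = 2·-5019 + -1·-2973 + -1·-1637 + 3·-892 = -8104
b_19 = 2·-8104 + -1·-5019 + -1·-2973 + 3·-1637 = -13127
b_20 = 2·-13127 + -1·-8104 + -1·-5019 + 3·-2973 = -22050
b_21 = 2·-22050 + -1·-13127 + -1·-8104 + 3·-5019 = -37926
b_22 = 2·-37926 + -1·-22050 + -1·-13127 + 3·-8104 = -64987
b_23 = 2·-64987 + -1·-37926 + -1·-22050 + 3·-13127 = -109379
b_24 = 2·-109379 + -1·-64987 + -1·-37926 + 3·-22050 = -181995

-181995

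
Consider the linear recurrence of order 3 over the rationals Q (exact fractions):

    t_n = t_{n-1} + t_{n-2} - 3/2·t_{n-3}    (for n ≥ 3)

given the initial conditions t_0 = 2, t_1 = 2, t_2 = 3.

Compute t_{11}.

-53/8

t_3 = 1·3 + 1·2 + -3/2·2 = 2
t_4 = 1·2 + 1·3 + -3/2·2 = 2
t_5 = 1·2 + 1·2 + -3/2·3 = -1/2
t_6 = 1·-1/2 + 1·2 + -3/2·2 = -3/2
t_7 = 1·-3/2 + 1·-1/2 + -3/2·2 = -5
t_8 = 1·-5 + 1·-3/2 + -3/2·-1/2 = -23/4
t_9 = 1·-23/4 + 1·-5 + -3/2·-3/2 = -17/2
t_10 = 1·-17/2 + 1·-23/4 + -3/2·-5 = -27/4
t_11 = 1·-27/4 + 1·-17/2 + -3/2·-23/4 = -53/8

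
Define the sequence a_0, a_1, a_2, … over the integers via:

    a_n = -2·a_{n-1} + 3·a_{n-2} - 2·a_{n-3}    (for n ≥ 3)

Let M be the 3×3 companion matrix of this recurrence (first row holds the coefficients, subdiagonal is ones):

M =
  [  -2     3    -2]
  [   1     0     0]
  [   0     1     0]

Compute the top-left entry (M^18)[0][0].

(M^18)[0][0] is the top entry after applying M 18 times to the unit state (1, 0, 0). Equivalently it is h_{20} for the auxiliary sequence (h_n) obeying the same recurrence with h_2 = 1 and h_i = 0 for 0 ≤ i < 2:
h_3 = -2·1 + 3·0 + -2·0 = -2
h_4 = -2·-2 + 3·1 + -2·0 = 7
h_5 = -2·7 + 3·-2 + -2·1 = -22
h_6 = -2·-22 + 3·7 + -2·-2 = 69
h_7 = -2·69 + 3·-22 + -2·7 = -218
h_8 = -2·-218 + 3·69 + -2·-22 = 687
h_9 = -2·687 + 3·-218 + -2·69 = -2166
h_10 = -2·-2166 + 3·687 + -2·-218 = 6829
h_11 = -2·6829 + 3·-2166 + -2·687 = -21530
h_12 = -2·-21530 + 3·6829 + -2·-2166 = 67879
h_13 = -2·67879 + 3·-21530 + -2·6829 = -214006
h_14 = -2·-214006 + 3·67879 + -2·-21530 = 674709
h_15 = -2·674709 + 3·-214006 + -2·67879 = -2127194
h_16 = -2·-2127194 + 3·674709 + -2·-214006 = 6706527
h_17 = -2·6706527 + 3·-2127194 + -2·674709 = -21144054
h_18 = -2·-21144054 + 3·6706527 + -2·-2127194 = 66662077
h_19 = -2·66662077 + 3·-21144054 + -2·6706527 = -210169370
h_20 = -2·-210169370 + 3·66662077 + -2·-21144054 = 662613079

662613079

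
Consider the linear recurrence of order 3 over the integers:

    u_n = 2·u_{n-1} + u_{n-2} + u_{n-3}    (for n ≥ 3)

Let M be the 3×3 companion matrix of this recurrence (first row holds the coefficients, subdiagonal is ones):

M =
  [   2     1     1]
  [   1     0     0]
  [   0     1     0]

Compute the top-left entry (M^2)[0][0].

(M^2)[0][0] is the top entry after applying M 2 times to the unit state (1, 0, 0). Equivalently it is h_{4} for the auxiliary sequence (h_n) obeying the same recurrence with h_2 = 1 and h_i = 0 for 0 ≤ i < 2:
h_3 = 2·1 + 1·0 + 1·0 = 2
h_4 = 2·2 + 1·1 + 1·0 = 5

5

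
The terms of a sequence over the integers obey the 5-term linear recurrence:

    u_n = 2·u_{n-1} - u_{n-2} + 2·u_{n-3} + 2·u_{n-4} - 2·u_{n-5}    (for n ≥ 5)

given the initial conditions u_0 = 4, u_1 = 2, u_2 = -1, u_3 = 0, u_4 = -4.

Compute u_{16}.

-42746

u_5 = 2·-4 + -1·0 + 2·-1 + 2·2 + -2·4 = -14
u_6 = 2·-14 + -1·-4 + 2·0 + 2·-1 + -2·2 = -30
u_7 = 2·-30 + -1·-14 + 2·-4 + 2·0 + -2·-1 = -52
u_8 = 2·-52 + -1·-30 + 2·-14 + 2·-4 + -2·0 = -110
u_9 = 2·-110 + -1·-52 + 2·-30 + 2·-14 + -2·-4 = -248
u_10 = 2·-248 + -1·-110 + 2·-52 + 2·-30 + -2·-14 = -522
u_11 = 2·-522 + -1·-248 + 2·-110 + 2·-52 + -2·-30 = -1060
u_12 = 2·-1060 + -1·-522 + 2·-248 + 2·-110 + -2·-52 = -2210
u_13 = 2·-2210 + -1·-1060 + 2·-522 + 2·-248 + -2·-110 = -4680
u_14 = 2·-4680 + -1·-2210 + 2·-1060 + 2·-522 + -2·-248 = -9818
u_15 = 2·-9818 + -1·-4680 + 2·-2210 + 2·-1060 + -2·-522 = -20452
u_16 = 2·-20452 + -1·-9818 + 2·-4680 + 2·-2210 + -2·-1060 = -42746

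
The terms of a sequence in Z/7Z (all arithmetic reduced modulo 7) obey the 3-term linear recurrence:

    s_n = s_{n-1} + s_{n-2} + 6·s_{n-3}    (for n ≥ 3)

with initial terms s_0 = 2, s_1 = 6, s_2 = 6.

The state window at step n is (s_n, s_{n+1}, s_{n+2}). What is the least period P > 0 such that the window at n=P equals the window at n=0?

n=0: window = (2, 6, 6)
n=1: window = (6, 6, 3)
n=2: window = (6, 3, 3)
n=3: window = (3, 3, 0)
n=4: window = (3, 0, 0)
n=5: window = (0, 0, 4)
n=6: window = (0, 4, 4)
n=7: window = (4, 4, 1)
n=8: window = (4, 1, 1)
n=9: window = (1, 1, 5)
n=10: window = (1, 5, 5)
n=11: window = (5, 5, 2)
n=12: window = (5, 2, 2)
n=13: window = (2, 2, 6)
n=14: window = (2, 6, 6)
window at n=14 equals window at n=0 → period = 14

14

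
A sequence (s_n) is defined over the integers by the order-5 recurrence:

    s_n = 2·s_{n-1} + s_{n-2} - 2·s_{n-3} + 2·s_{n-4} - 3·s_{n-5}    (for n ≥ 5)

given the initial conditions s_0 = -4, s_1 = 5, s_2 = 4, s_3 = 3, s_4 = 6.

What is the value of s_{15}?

39699

s_5 = 2·6 + 1·3 + -2·4 + 2·5 + -3·-4 = 29
s_6 = 2·29 + 1·6 + -2·3 + 2·4 + -3·5 = 51
s_7 = 2·51 + 1·29 + -2·6 + 2·3 + -3·4 = 113
s_8 = 2·113 + 1·51 + -2·29 + 2·6 + -3·3 = 222
s_9 = 2·222 + 1·113 + -2·51 + 2·29 + -3·6 = 495
s_10 = 2·495 + 1·222 + -2·113 + 2·51 + -3·29 = 1001
s_11 = 2·1001 + 1·495 + -2·222 + 2·113 + -3·51 = 2126
s_12 = 2·2126 + 1·1001 + -2·495 + 2·222 + -3·113 = 4368
s_13 = 2·4368 + 1·2126 + -2·1001 + 2·495 + -3·222 = 9184
s_14 = 2·9184 + 1·4368 + -2·2126 + 2·1001 + -3·495 = 19001
s_15 = 2·19001 + 1·9184 + -2·4368 + 2·2126 + -3·1001 = 39699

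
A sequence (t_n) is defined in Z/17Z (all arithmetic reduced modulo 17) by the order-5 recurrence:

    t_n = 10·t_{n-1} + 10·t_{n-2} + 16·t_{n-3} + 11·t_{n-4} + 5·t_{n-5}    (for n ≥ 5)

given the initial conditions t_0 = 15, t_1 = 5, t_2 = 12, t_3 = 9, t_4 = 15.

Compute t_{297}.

t_5 = 10·15 + 10·9 + 16·12 + 11·5 + 5·15 = 1
t_6 = 10·1 + 10·15 + 16·9 + 11·12 + 5·5 = 2
t_7 = 10·2 + 10·1 + 16·15 + 11·9 + 5·12 = 4
t_8 = 10·4 + 10·2 + 16·1 + 11·15 + 5·9 = 14
t_9 = 10·14 + 10·4 + 16·2 + 11·1 + 5·15 = 9
t_10 = 10·9 + 10·14 + 16·4 + 11·2 + 5·1 = 15
Continuing the recurrence:
  t_11 = 8;  t_12 = 4;  t_13 = 2;  t_14 = 7;  t_15 = 11;  t_16 = 7
  t_17 = 11;  t_18 = 1;  t_19 = 14;  t_20 = 16;  t_21 = 13;  t_22 = 2
  t_23 = 4;  t_24 = 4;  t_25 = 12;  t_26 = 5;  t_27 = 16;  t_28 = 7
  t_29 = 3;  t_30 = 12;  t_31 = 4;  t_32 = 8;  t_33 = 6;  t_34 = 11
  t_35 = 11;  t_36 = 16;  t_37 = 8;  t_38 = 6;  t_39 = 11;  t_40 = 2
  t_41 = 3;  t_42 = 9;  t_43 = 14;  t_44 = 15;  t_45 = 1;  t_46 = 5
  t_47 = 6;  t_48 = 4;  t_49 = 11;  t_50 = 0;  t_51 = 10;  t_52 = 10
  t_53 = 1;  t_54 = 2;  t_55 = 11;  t_56 = 0;  t_57 = 16;  t_58 = 6
  t_59 = 11;  t_60 = 5;  t_61 = 7;  t_62 = 0;  t_63 = 12;  t_64 = 2
  t_65 = 4;  t_66 = 15;  t_67 = 14;  t_68 = 11;  t_69 = 0;  t_70 = 9
  t_71 = 2;  t_72 = 12;  t_73 = 16;  t_74 = 3;  t_75 = 7;  t_76 = 5
  t_77 = 13;  t_78 = 14;  t_79 = 0;  t_80 = 13;  t_81 = 12;  t_82 = 10
  t_83 = 5;  t_84 = 9;  t_85 = 4;  t_86 = 6;  t_87 = 9;  t_88 = 15
  t_89 = 0;  t_90 = 6;  t_91 = 4;  t_92 = 4;  t_93 = 13;  t_94 = 11
  t_95 = 4;  t_96 = 14;  t_97 = 9;  t_98 = 4;  t_99 = 11;  t_100 = 9
  t_101 = 8;  t_102 = 10;  t_103 = 6;  t_104 = 0;  t_105 = 13;  t_106 = 2
  t_107 = 11;  t_108 = 11;  t_109 = 4;  t_110 = 5;  t_111 = 6;  t_112 = 10
  t_113 = 16;  t_114 = 6;  t_115 = 12;  t_116 = 15;  t_117 = 14;  t_118 = 16
  t_119 = 5;  t_120 = 13;  t_121 = 2;  t_122 = 0;  t_123 = 6;  t_124 = 5
  t_125 = 10;  t_126 = 1;  t_127 = 1;  t_128 = 10;  t_129 = 6;  t_130 = 16
  t_131 = 5;  t_132 = 13;  t_133 = 8;  t_134 = 3;  t_135 = 11;  t_136 = 11
  t_137 = 13;  t_138 = 13;  t_139 = 11;  t_140 = 12;  t_141 = 7;  t_142 = 13
  t_143 = 0;  t_144 = 4;  t_145 = 11;  t_146 = 5;  t_147 = 0;  t_148 = 15
  t_149 = 14;  t_150 = 9;  t_151 = 2;  t_152 = 6;  t_153 = 11;  t_154 = 14
  t_155 = 5;  t_156 = 0;  t_157 = 0;  t_158 = 0;  t_159 = 6;  t_160 = 0
  t_161 = 9;  t_162 = 16;  t_163 = 10;  t_164 = 9;  t_165 = 1;  t_166 = 5
  t_167 = 3;  t_168 = 7;  t_169 = 15;  t_170 = 5;  t_171 = 13;  t_172 = 2
  t_173 = 5;  t_174 = 0;  t_175 = 12;  t_176 = 15;  t_177 = 12;  t_178 = 11
  t_179 = 7;  t_180 = 2;  t_181 = 14;  t_182 = 11;  t_183 = 6;  t_184 = 9
  t_185 = 14;  t_186 = 7;  t_187 = 16;  t_188 = 5;  t_189 = 11;  t_190 = 2
  t_191 = 13;  t_192 = 2;  t_193 = 5;  t_194 = 15;  t_195 = 11;  t_196 = 2
  t_197 = 10;  t_198 = 10;  t_199 = 3;  t_200 = 10;  t_201 = 2;  t_202 = 5
  t_203 = 7;  t_204 = 5;  t_205 = 0;  t_206 = 6;  t_207 = 4;  t_208 = 3
  t_209 = 4;  t_210 = 13;  t_211 = 3;  t_212 = 5;  t_213 = 7;  t_214 = 8
  t_215 = 5;  t_216 = 6;  t_217 = 0;  t_218 = 8;  t_219 = 16;  t_220 = 8
  t_221 = 7;  t_222 = 1;  t_223 = 16;  t_224 = 8;  t_225 = 16;  t_226 = 15
  t_227 = 7;  t_228 = 15;  t_229 = 13;  t_230 = 8;  t_231 = 7;  t_232 = 14
  t_233 = 12;  t_234 = 15;  t_235 = 16;  t_236 = 11;  t_237 = 15;  t_238 = 10
  t_239 = 14;  t_240 = 1;  t_241 = 3;  t_242 = 7;  t_243 = 14;  t_244 = 16
  t_245 = 8;  t_246 = 12;  t_247 = 16;  t_248 = 8;  t_249 = 5;  t_250 = 14
  t_251 = 10;  t_252 = 12;  t_253 = 12;  t_254 = 1;  t_255 = 9;  t_256 = 15
  t_257 = 6;  t_258 = 0;  t_259 = 13;  t_260 = 11;  t_261 = 7;  t_262 = 10
  t_263 = 13;  t_264 = 1;  t_265 = 7;  t_266 = 8;  t_267 = 2;  t_268 = 16
  t_269 = 16;  t_270 = 16;  t_271 = 9;  t_272 = 12;  t_273 = 8;  t_274 = 5
  t_275 = 8;  t_276 = 10;  t_277 = 0;  t_278 = 0;  t_279 = 1;  t_280 = 7
  t_281 = 11;  t_282 = 9;  t_283 = 0;  t_284 = 8;  t_285 = 6;  t_286 = 5
  t_287 = 11;  t_288 = 4;  t_289 = 13;  t_290 = 6;  t_291 = 9;  t_292 = 15
  t_293 = 6;  t_294 = 9;  t_295 = 9
t_296 = 10·9 + 10·9 + 16·6 + 11·15 + 5·9 = 10
t_297 = 10·10 + 10·9 + 16·9 + 11·6 + 5·15 = 16

16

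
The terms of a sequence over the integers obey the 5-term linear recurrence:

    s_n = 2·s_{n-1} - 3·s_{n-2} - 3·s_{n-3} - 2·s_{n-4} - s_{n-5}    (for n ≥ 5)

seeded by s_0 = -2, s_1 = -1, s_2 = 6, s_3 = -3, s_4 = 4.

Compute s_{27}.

9630293

s_5 = 2·4 + -3·-3 + -3·6 + -2·-1 + -1·-2 = 3
s_6 = 2·3 + -3·4 + -3·-3 + -2·6 + -1·-1 = -8
s_7 = 2·-8 + -3·3 + -3·4 + -2·-3 + -1·6 = -37
s_8 = 2·-37 + -3·-8 + -3·3 + -2·4 + -1·-3 = -64
s_9 = 2·-64 + -3·-37 + -3·-8 + -2·3 + -1·4 = -3
s_10 = 2·-3 + -3·-64 + -3·-37 + -2·-8 + -1·3 = 310
s_11 = 2·310 + -3·-3 + -3·-64 + -2·-37 + -1·-8 = 903
s_12 = 2·903 + -3·310 + -3·-3 + -2·-64 + -1·-37 = 1050
s_13 = 2·1050 + -3·903 + -3·310 + -2·-3 + -1·-64 = -1469
s_14 = 2·-1469 + -3·1050 + -3·903 + -2·310 + -1·-3 = -9414
s_15 = 2·-9414 + -3·-1469 + -3·1050 + -2·903 + -1·310 = -19687
s_16 = 2·-19687 + -3·-9414 + -3·-1469 + -2·1050 + -1·903 = -9728
s_17 = 2·-9728 + -3·-19687 + -3·-9414 + -2·-1469 + -1·1050 = 69735
s_18 = 2·69735 + -3·-9728 + -3·-19687 + -2·-9414 + -1·-1469 = 248012
s_19 = 2·248012 + -3·69735 + -3·-9728 + -2·-19687 + -1·-9414 = 364791
s_20 = 2·364791 + -3·248012 + -3·69735 + -2·-9728 + -1·-19687 = -184516
s_21 = 2·-184516 + -3·364791 + -3·248012 + -2·69735 + -1·-9728 = -2337183
s_22 = 2·-2337183 + -3·-184516 + -3·364791 + -2·248012 + -1·69735 = -5780950
s_23 = 2·-5780950 + -3·-2337183 + -3·-184516 + -2·364791 + -1·248012 = -4974397
s_24 = 2·-4974397 + -3·-5780950 + -3·-2337183 + -2·-184516 + -1·364791 = 14409846
s_25 = 2·14409846 + -3·-4974397 + -3·-5780950 + -2·-2337183 + -1·-184516 = 65944615
s_26 = 2·65944615 + -3·14409846 + -3·-4974397 + -2·-5780950 + -1·-2337183 = 117481966
s_27 = 2·117481966 + -3·65944615 + -3·14409846 + -2·-4974397 + -1·-5780950 = 9630293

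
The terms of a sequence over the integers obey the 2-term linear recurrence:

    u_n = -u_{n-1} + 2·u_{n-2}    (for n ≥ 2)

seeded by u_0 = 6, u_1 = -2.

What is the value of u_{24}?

44739246

u_2 = -1·-2 + 2·6 = 14
u_3 = -1·14 + 2·-2 = -18
u_4 = -1·-18 + 2·14 = 46
u_5 = -1·46 + 2·-18 = -82
u_6 = -1·-82 + 2·46 = 174
u_7 = -1·174 + 2·-82 = -338
u_8 = -1·-338 + 2·174 = 686
u_9 = -1·686 + 2·-338 = -1362
u_10 = -1·-1362 + 2·686 = 2734
u_11 = -1·2734 + 2·-1362 = -5458
u_12 = -1·-5458 + 2·2734 = 10926
u_13 = -1·10926 + 2·-5458 = -21842
u_14 = -1·-21842 + 2·10926 = 43694
u_15 = -1·43694 + 2·-21842 = -87378
u_16 = -1·-87378 + 2·43694 = 174766
u_17 = -1·174766 + 2·-87378 = -349522
u_18 = -1·-349522 + 2·174766 = 699054
u_19 = -1·699054 + 2·-349522 = -1398098
u_20 = -1·-1398098 + 2·699054 = 2796206
u_21 = -1·2796206 + 2·-1398098 = -5592402
u_22 = -1·-5592402 + 2·2796206 = 11184814
u_23 = -1·11184814 + 2·-5592402 = -22369618
u_24 = -1·-22369618 + 2·11184814 = 44739246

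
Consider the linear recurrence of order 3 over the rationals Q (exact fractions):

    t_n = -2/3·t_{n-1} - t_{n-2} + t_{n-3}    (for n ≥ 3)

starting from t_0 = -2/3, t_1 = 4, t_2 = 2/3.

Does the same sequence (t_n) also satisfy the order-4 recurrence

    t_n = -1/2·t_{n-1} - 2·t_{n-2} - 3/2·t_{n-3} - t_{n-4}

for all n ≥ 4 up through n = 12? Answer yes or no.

no

Terms t_0..t_12: -2/3, 4, 2/3, -46/9, 182/27, 104/81, -3088/243, 10154/729, 10292/2187, -195346/6561, 572222/19683, 891554/59049, -12207448/177147
n=4: candidate gives -37/9, actual t_4 = 182/27 ✗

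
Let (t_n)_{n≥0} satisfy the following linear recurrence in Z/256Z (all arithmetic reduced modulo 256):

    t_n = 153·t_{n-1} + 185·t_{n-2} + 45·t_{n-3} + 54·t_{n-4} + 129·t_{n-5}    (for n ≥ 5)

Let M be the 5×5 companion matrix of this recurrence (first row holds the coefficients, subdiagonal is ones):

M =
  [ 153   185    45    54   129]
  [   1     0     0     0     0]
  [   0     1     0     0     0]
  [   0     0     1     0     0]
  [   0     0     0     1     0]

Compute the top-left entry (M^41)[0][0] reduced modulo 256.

(M^41)[0][0] is the top entry after applying M 41 times to the unit state (1, 0, 0, 0, 0). Equivalently it is h_{45} for the auxiliary sequence (h_n) obeying the same recurrence with h_4 = 1 and h_i = 0 for 0 ≤ i < 4:
h_5 = 153·1 + 185·0 + 45·0 + 54·0 + 129·0 = 153
h_6 = 153·153 + 185·1 + 45·0 + 54·0 + 129·0 = 42
h_7 = 153·42 + 185·153 + 45·1 + 54·0 + 129·0 = 216
h_8 = 153·216 + 185·42 + 45·153 + 54·1 + 129·0 = 141
h_9 = 153·141 + 185·216 + 45·42 + 54·153 + 129·1 = 134
h_10 = 153·134 + 185·141 + 45·216 + 54·42 + 129·153 = 232
h_11 = 153·232 + 185·134 + 45·141 + 54·216 + 129·42 = 1
h_12 = 153·1 + 185·232 + 45·134 + 54·141 + 129·216 = 101
h_13 = 153·101 + 185·1 + 45·232 + 54·134 + 129·141 = 47
h_14 = 153·47 + 185·101 + 45·1 + 54·232 + 129·134 = 183
h_15 = 153·183 + 185·47 + 45·101 + 54·1 + 129·232 = 53
h_16 = 153·53 + 185·183 + 45·47 + 54·101 + 129·1 = 254
h_17 = 153·254 + 185·53 + 45·183 + 54·47 + 129·101 = 21
h_18 = 153·21 + 185·254 + 45·53 + 54·183 + 129·47 = 181
h_19 = 153·181 + 185·21 + 45·254 + 54·53 + 129·183 = 101
h_20 = 153·101 + 185·181 + 45·21 + 54·254 + 129·53 = 36
h_21 = 153·36 + 185·101 + 45·181 + 54·21 + 129·254 = 190
h_22 = 153·190 + 185·36 + 45·101 + 54·181 + 129·21 = 22
h_23 = 153·22 + 185·190 + 45·36 + 54·101 + 129·181 = 75
h_24 = 153·75 + 185·22 + 45·190 + 54·36 + 129·101 = 156
h_25 = 153·156 + 185·75 + 45·22 + 54·190 + 129·36 = 133
h_26 = 153·133 + 185·156 + 45·75 + 54·22 + 129·190 = 202
h_27 = 153·202 + 185·133 + 45·156 + 54·75 + 129·22 = 43
h_28 = 153·43 + 185·202 + 45·133 + 54·156 + 129·75 = 193
h_29 = 153·193 + 185·43 + 45·202 + 54·133 + 129·156 = 152
h_30 = 153·152 + 185·193 + 45·43 + 54·202 + 129·133 = 129
h_31 = 153·129 + 185·152 + 45·193 + 54·43 + 129·202 = 186
h_32 = 153·186 + 185·129 + 45·152 + 54·193 + 129·43 = 124
h_33 = 153·124 + 185·186 + 45·129 + 54·152 + 129·193 = 132
h_34 = 153·132 + 185·124 + 45·186 + 54·129 + 129·152 = 0
h_35 = 153·0 + 185·132 + 45·124 + 54·186 + 129·129 = 109
h_36 = 153·109 + 185·0 + 45·132 + 54·124 + 129·186 = 59
h_37 = 153·59 + 185·109 + 45·0 + 54·132 + 129·124 = 92
h_38 = 153·92 + 185·59 + 45·109 + 54·0 + 129·132 = 76
h_39 = 153·76 + 185·92 + 45·59 + 54·109 + 129·0 = 69
h_40 = 153·69 + 185·76 + 45·92 + 54·59 + 129·109 = 180
h_41 = 153·180 + 185·69 + 45·76 + 54·92 + 129·59 = 240
h_42 = 153·240 + 185·180 + 45·69 + 54·76 + 129·92 = 9
h_43 = 153·9 + 185·240 + 45·180 + 54·69 + 129·76 = 79
h_44 = 153·79 + 185·9 + 45·240 + 54·180 + 129·69 = 165
h_45 = 153·165 + 185·79 + 45·9 + 54·240 + 129·180 = 157

157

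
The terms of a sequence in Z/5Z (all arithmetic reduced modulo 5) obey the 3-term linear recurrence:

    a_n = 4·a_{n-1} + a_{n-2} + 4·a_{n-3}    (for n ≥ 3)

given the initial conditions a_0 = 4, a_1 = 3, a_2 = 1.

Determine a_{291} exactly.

0

a_3 = 4·1 + 1·3 + 4·4 = 3
a_4 = 4·3 + 1·1 + 4·3 = 0
a_5 = 4·0 + 1·3 + 4·1 = 2
a_6 = 4·2 + 1·0 + 4·3 = 0
a_7 = 4·0 + 1·2 + 4·0 = 2
a_8 = 4·2 + 1·0 + 4·2 = 1
a_9 = 4·1 + 1·2 + 4·0 = 1
a_10 = 4·1 + 1·1 + 4·2 = 3
a_11 = 4·3 + 1·1 + 4·1 = 2
a_12 = 4·2 + 1·3 + 4·1 = 0
a_13 = 4·0 + 1·2 + 4·3 = 4
a_14 = 4·4 + 1·0 + 4·2 = 4
a_15 = 4·4 + 1·4 + 4·0 = 0
a_16 = 4·0 + 1·4 + 4·4 = 0
a_17 = 4·0 + 1·0 + 4·4 = 1
a_18 = 4·1 + 1·0 + 4·0 = 4
a_19 = 4·4 + 1·1 + 4·0 = 2
a_20 = 4·2 + 1·4 + 4·1 = 1
a_21 = 4·1 + 1·2 + 4·4 = 2
a_22 = 4·2 + 1·1 + 4·2 = 2
a_23 = 4·2 + 1·2 + 4·1 = 4
a_24 = 4·4 + 1·2 + 4·2 = 1
a_25 = 4·1 + 1·4 + 4·2 = 1
a_26 = 4·1 + 1·1 + 4·4 = 1
a_27 = 4·1 + 1·1 + 4·1 = 4
a_28 = 4·4 + 1·1 + 4·1 = 1
a_29 = 4·1 + 1·4 + 4·1 = 2
a_30 = 4·2 + 1·1 + 4·4 = 0
a_31 = 4·0 + 1·2 + 4·1 = 1
a_32 = 4·1 + 1·0 + 4·2 = 2
a_33 = 4·2 + 1·1 + 4·0 = 4
a_34 = 4·4 + 1·2 + 4·1 = 2
a_35 = 4·2 + 1·4 + 4·2 = 0
a_36 = 4·0 + 1·2 + 4·4 = 3
a_37 = 4·3 + 1·0 + 4·2 = 0
a_38 = 4·0 + 1·3 + 4·0 = 3
a_39 = 4·3 + 1·0 + 4·3 = 4
a_40 = 4·4 + 1·3 + 4·0 = 4
a_41 = 4·4 + 1·4 + 4·3 = 2
a_42 = 4·2 + 1·4 + 4·4 = 3
a_43 = 4·3 + 1·2 + 4·4 = 0
a_44 = 4·0 + 1·3 + 4·2 = 1
a_45 = 4·1 + 1·0 + 4·3 = 1
a_46 = 4·1 + 1·1 + 4·0 = 0
a_47 = 4·0 + 1·1 + 4·1 = 0
a_48 = 4·0 + 1·0 + 4·1 = 4
a_49 = 4·4 + 1·0 + 4·0 = 1
a_50 = 4·1 + 1·4 + 4·0 = 3
a_51 = 4·3 + 1·1 + 4·4 = 4
a_52 = 4·4 + 1·3 + 4·1 = 3
a_53 = 4·3 + 1·4 + 4·3 = 3
a_54 = 4·3 + 1·3 + 4·4 = 1
a_55 = 4·1 + 1·3 + 4·3 = 4
a_56 = 4·4 + 1·1 + 4·3 = 4
a_57 = 4·4 + 1·4 + 4·1 = 4
a_58 = 4·4 + 1·4 + 4·4 = 1
a_59 = 4·1 + 1·4 + 4·4 = 4
a_60 = 4·4 + 1·1 + 4·4 = 3
a_61 = 4·3 + 1·4 + 4·1 = 0
a_62 = 4·0 + 1·3 + 4·4 = 4
a_63 = 4·4 + 1·0 + 4·3 = 3
a_64 = 4·3 + 1·4 + 4·0 = 1
(a_62, a_63, a_64) = (4, 3, 1) = (a_0, a_1, a_2), so the sequence has period 62.
291 ≡ 43 (mod 62), hence a_291 = a_43 = 0.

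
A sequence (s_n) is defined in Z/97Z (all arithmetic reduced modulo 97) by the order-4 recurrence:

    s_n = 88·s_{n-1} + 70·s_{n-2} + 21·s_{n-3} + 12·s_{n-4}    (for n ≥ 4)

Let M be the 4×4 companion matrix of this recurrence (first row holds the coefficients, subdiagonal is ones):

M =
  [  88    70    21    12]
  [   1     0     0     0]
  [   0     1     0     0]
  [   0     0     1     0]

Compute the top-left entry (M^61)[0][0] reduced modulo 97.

(M^61)[0][0] is the top entry after applying M 61 times to the unit state (1, 0, 0, 0). Equivalently it is h_{64} for the auxiliary sequence (h_n) obeying the same recurrence with h_3 = 1 and h_i = 0 for 0 ≤ i < 3:
h_4 = 88·1 + 70·0 + 21·0 + 12·0 = 88
h_5 = 88·88 + 70·1 + 21·0 + 12·0 = 54
h_6 = 88·54 + 70·88 + 21·1 + 12·0 = 69
h_7 = 88·69 + 70·54 + 21·88 + 12·1 = 72
h_8 = 88·72 + 70·69 + 21·54 + 12·88 = 67
h_9 = 88·67 + 70·72 + 21·69 + 12·54 = 35
h_10 = 88·35 + 70·67 + 21·72 + 12·69 = 22
h_11 = 88·22 + 70·35 + 21·67 + 12·72 = 61
h_12 = 88·61 + 70·22 + 21·35 + 12·67 = 8
h_13 = 88·8 + 70·61 + 21·22 + 12·35 = 36
h_14 = 88·36 + 70·8 + 21·61 + 12·22 = 35
h_15 = 88·35 + 70·36 + 21·8 + 12·61 = 1
h_16 = 88·1 + 70·35 + 21·36 + 12·8 = 92
h_17 = 88·92 + 70·1 + 21·35 + 12·36 = 21
h_18 = 88·21 + 70·92 + 21·1 + 12·35 = 96
h_19 = 88·96 + 70·21 + 21·92 + 12·1 = 28
h_20 = 88·28 + 70·96 + 21·21 + 12·92 = 59
h_21 = 88·59 + 70·28 + 21·96 + 12·21 = 11
h_22 = 88·11 + 70·59 + 21·28 + 12·96 = 48
h_23 = 88·48 + 70·11 + 21·59 + 12·28 = 70
h_24 = 88·70 + 70·48 + 21·11 + 12·59 = 80
h_25 = 88·80 + 70·70 + 21·48 + 12·11 = 82
h_26 = 88·82 + 70·80 + 21·70 + 12·48 = 21
h_27 = 88·21 + 70·82 + 21·80 + 12·70 = 20
h_28 = 88·20 + 70·21 + 21·82 + 12·80 = 92
h_29 = 88·92 + 70·20 + 21·21 + 12·82 = 57
h_30 = 88·57 + 70·92 + 21·20 + 12·21 = 3
h_31 = 88·3 + 70·57 + 21·92 + 12·20 = 24
h_32 = 88·24 + 70·3 + 21·57 + 12·92 = 64
h_33 = 88·64 + 70·24 + 21·3 + 12·57 = 8
h_34 = 88·8 + 70·64 + 21·24 + 12·3 = 1
h_35 = 88·1 + 70·8 + 21·64 + 12·24 = 49
h_36 = 88·49 + 70·1 + 21·8 + 12·64 = 80
h_37 = 88·80 + 70·49 + 21·1 + 12·8 = 14
h_38 = 88·14 + 70·80 + 21·49 + 12·1 = 16
h_39 = 88·16 + 70·14 + 21·80 + 12·49 = 0
h_40 = 88·0 + 70·16 + 21·14 + 12·80 = 46
h_41 = 88·46 + 70·0 + 21·16 + 12·14 = 90
h_42 = 88·90 + 70·46 + 21·0 + 12·16 = 80
h_43 = 88·80 + 70·90 + 21·46 + 12·0 = 47
h_44 = 88·47 + 70·80 + 21·90 + 12·46 = 53
h_45 = 88·53 + 70·47 + 21·80 + 12·90 = 44
h_46 = 88·44 + 70·53 + 21·47 + 12·80 = 23
h_47 = 88·23 + 70·44 + 21·53 + 12·47 = 88
h_48 = 88·88 + 70·23 + 21·44 + 12·53 = 50
h_49 = 88·50 + 70·88 + 21·23 + 12·44 = 28
h_50 = 88·28 + 70·50 + 21·88 + 12·23 = 37
h_51 = 88·37 + 70·28 + 21·50 + 12·88 = 47
h_52 = 88·47 + 70·37 + 21·28 + 12·50 = 57
h_53 = 88·57 + 70·47 + 21·37 + 12·28 = 10
h_54 = 88·10 + 70·57 + 21·47 + 12·37 = 93
h_55 = 88·93 + 70·10 + 21·57 + 12·47 = 72
h_56 = 88·72 + 70·93 + 21·10 + 12·57 = 63
h_57 = 88·63 + 70·72 + 21·93 + 12·10 = 47
h_58 = 88·47 + 70·63 + 21·72 + 12·93 = 19
h_59 = 88·19 + 70·47 + 21·63 + 12·72 = 68
h_60 = 88·68 + 70·19 + 21·47 + 12·63 = 36
h_61 = 88·36 + 70·68 + 21·19 + 12·47 = 64
h_62 = 88·64 + 70·36 + 21·68 + 12·19 = 11
h_63 = 88·11 + 70·64 + 21·36 + 12·68 = 36
h_64 = 88·36 + 70·11 + 21·64 + 12·36 = 88

88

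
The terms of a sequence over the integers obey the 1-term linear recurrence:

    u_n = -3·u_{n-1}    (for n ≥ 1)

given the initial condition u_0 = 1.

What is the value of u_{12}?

531441

u_1 = -3·1 = -3
u_2 = -3·-3 = 9
u_3 = -3·9 = -27
u_4 = -3·-27 = 81
u_5 = -3·81 = -243
u_6 = -3·-243 = 729
u_7 = -3·729 = -2187
u_8 = -3·-2187 = 6561
u_9 = -3·6561 = -19683
u_10 = -3·-19683 = 59049
u_11 = -3·59049 = -177147
u_12 = -3·-177147 = 531441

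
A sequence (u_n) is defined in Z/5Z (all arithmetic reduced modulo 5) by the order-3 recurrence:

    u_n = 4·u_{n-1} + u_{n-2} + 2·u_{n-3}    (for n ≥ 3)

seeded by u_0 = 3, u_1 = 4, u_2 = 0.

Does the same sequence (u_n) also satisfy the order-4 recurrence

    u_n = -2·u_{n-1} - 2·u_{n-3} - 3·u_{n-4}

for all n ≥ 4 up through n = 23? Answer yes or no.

Terms u_0..u_23: 3, 4, 0, 0, 3, 2, 1, 2, 3, 1, 1, 1, 2, 1, 3, 2, 3, 0, 2, 4, 3, 0, 1, 0
n=4: candidate gives 3, actual u_4 = 3 ✓
n=5: candidate gives 2, actual u_5 = 2 ✓
n=6: candidate gives 1, actual u_6 = 1 ✓
n=7: candidate gives 2, actual u_7 = 2 ✓
n=8: candidate gives 3, actual u_8 = 3 ✓
n=9: candidate gives 1, actual u_9 = 1 ✓
n=10: candidate gives 1, actual u_10 = 1 ✓
n=11: candidate gives 1, actual u_11 = 1 ✓
n=12: candidate gives 2, actual u_12 = 2 ✓
n=13: candidate gives 1, actual u_13 = 1 ✓
n=14: candidate gives 3, actual u_14 = 3 ✓
n=15: candidate gives 2, actual u_15 = 2 ✓
n=16: candidate gives 3, actual u_16 = 3 ✓
n=17: candidate gives 0, actual u_17 = 0 ✓
n=18: candidate gives 2, actual u_18 = 2 ✓
n=19: candidate gives 4, actual u_19 = 4 ✓
n=20: candidate gives 3, actual u_20 = 3 ✓
n=21: candidate gives 0, actual u_21 = 0 ✓
n=22: candidate gives 1, actual u_22 = 1 ✓
n=23: candidate gives 0, actual u_23 = 0 ✓

yes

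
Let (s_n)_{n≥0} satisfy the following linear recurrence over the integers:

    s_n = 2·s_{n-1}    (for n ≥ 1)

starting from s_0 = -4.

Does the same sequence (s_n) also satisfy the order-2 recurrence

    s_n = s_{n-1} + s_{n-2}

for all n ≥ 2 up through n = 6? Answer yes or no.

no

Terms s_0..s_6: -4, -8, -16, -32, -64, -128, -256
n=2: candidate gives -12, actual s_2 = -16 ✗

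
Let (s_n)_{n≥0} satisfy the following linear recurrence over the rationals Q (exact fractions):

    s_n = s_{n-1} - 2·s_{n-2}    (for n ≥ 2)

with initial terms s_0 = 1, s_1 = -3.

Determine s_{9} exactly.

s_2 = 1·-3 + -2·1 = -5
s_3 = 1·-5 + -2·-3 = 1
s_4 = 1·1 + -2·-5 = 11
s_5 = 1·11 + -2·1 = 9
s_6 = 1·9 + -2·11 = -13
s_7 = 1·-13 + -2·9 = -31
s_8 = 1·-31 + -2·-13 = -5
s_9 = 1·-5 + -2·-31 = 57

57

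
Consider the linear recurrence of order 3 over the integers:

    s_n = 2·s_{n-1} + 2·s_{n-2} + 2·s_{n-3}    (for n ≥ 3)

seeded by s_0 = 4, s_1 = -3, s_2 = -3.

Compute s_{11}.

-33352

s_3 = 2·-3 + 2·-3 + 2·4 = -4
s_4 = 2·-4 + 2·-3 + 2·-3 = -20
s_5 = 2·-20 + 2·-4 + 2·-3 = -54
s_6 = 2·-54 + 2·-20 + 2·-4 = -156
s_7 = 2·-156 + 2·-54 + 2·-20 = -460
s_8 = 2·-460 + 2·-156 + 2·-54 = -1340
s_9 = 2·-1340 + 2·-460 + 2·-156 = -3912
s_10 = 2·-3912 + 2·-1340 + 2·-460 = -11424
s_11 = 2·-11424 + 2·-3912 + 2·-1340 = -33352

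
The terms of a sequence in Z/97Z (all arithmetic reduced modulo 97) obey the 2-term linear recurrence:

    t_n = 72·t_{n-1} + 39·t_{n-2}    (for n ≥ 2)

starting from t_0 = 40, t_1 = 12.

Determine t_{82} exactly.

31

t_2 = 72·12 + 39·40 = 96
t_3 = 72·96 + 39·12 = 8
t_4 = 72·8 + 39·96 = 52
t_5 = 72·52 + 39·8 = 79
t_6 = 72·79 + 39·52 = 53
t_7 = 72·53 + 39·79 = 10
t_8 = 72·10 + 39·53 = 71
t_9 = 72·71 + 39·10 = 70
t_10 = 72·70 + 39·71 = 49
t_11 = 72·49 + 39·70 = 50
t_12 = 72·50 + 39·49 = 79
t_13 = 72·79 + 39·50 = 72
t_14 = 72·72 + 39·79 = 20
t_15 = 72·20 + 39·72 = 77
t_16 = 72·77 + 39·20 = 19
t_17 = 72·19 + 39·77 = 6
t_18 = 72·6 + 39·19 = 9
t_19 = 72·9 + 39·6 = 9
t_20 = 72·9 + 39·9 = 29
t_21 = 72·29 + 39·9 = 14
t_22 = 72·14 + 39·29 = 5
t_23 = 72·5 + 39·14 = 33
t_24 = 72·33 + 39·5 = 49
t_25 = 72·49 + 39·33 = 62
t_26 = 72·62 + 39·49 = 70
t_27 = 72·70 + 39·62 = 86
t_28 = 72·86 + 39·70 = 95
t_29 = 72·95 + 39·86 = 9
t_30 = 72·9 + 39·95 = 85
t_31 = 72·85 + 39·9 = 69
t_32 = 72·69 + 39·85 = 38
t_33 = 72·38 + 39·69 = 92
t_34 = 72·92 + 39·38 = 55
t_35 = 72·55 + 39·92 = 79
t_36 = 72·79 + 39·55 = 73
t_37 = 72·73 + 39·79 = 92
t_38 = 72·92 + 39·73 = 62
t_39 = 72·62 + 39·92 = 1
t_40 = 72·1 + 39·62 = 65
t_41 = 72·65 + 39·1 = 63
t_42 = 72·63 + 39·65 = 87
t_43 = 72·87 + 39·63 = 88
t_44 = 72·88 + 39·87 = 29
t_45 = 72·29 + 39·88 = 88
t_46 = 72·88 + 39·29 = 95
t_47 = 72·95 + 39·88 = 87
t_48 = 72·87 + 39·95 = 75
t_49 = 72·75 + 39·87 = 63
t_50 = 72·63 + 39·75 = 89
t_51 = 72·89 + 39·63 = 38
t_52 = 72·38 + 39·89 = 96
t_53 = 72·96 + 39·38 = 52
t_54 = 72·52 + 39·96 = 19
t_55 = 72·19 + 39·52 = 1
t_56 = 72·1 + 39·19 = 37
t_57 = 72·37 + 39·1 = 84
t_58 = 72·84 + 39·37 = 22
t_59 = 72·22 + 39·84 = 10
t_60 = 72·10 + 39·22 = 26
t_61 = 72·26 + 39·10 = 31
t_62 = 72·31 + 39·26 = 45
t_63 = 72·45 + 39·31 = 84
t_64 = 72·84 + 39·45 = 43
t_65 = 72·43 + 39·84 = 67
t_66 = 72·67 + 39·43 = 2
t_67 = 72·2 + 39·67 = 41
t_68 = 72·41 + 39·2 = 23
t_69 = 72·23 + 39·41 = 54
t_70 = 72·54 + 39·23 = 32
t_71 = 72·32 + 39·54 = 45
t_72 = 72·45 + 39·32 = 26
t_73 = 72·26 + 39·45 = 38
t_74 = 72·38 + 39·26 = 64
t_75 = 72·64 + 39·38 = 76
t_76 = 72·76 + 39·64 = 14
t_77 = 72·14 + 39·76 = 92
t_78 = 72·92 + 39·14 = 89
t_79 = 72·89 + 39·92 = 5
t_80 = 72·5 + 39·89 = 48
t_81 = 72·48 + 39·5 = 62
t_82 = 72·62 + 39·48 = 31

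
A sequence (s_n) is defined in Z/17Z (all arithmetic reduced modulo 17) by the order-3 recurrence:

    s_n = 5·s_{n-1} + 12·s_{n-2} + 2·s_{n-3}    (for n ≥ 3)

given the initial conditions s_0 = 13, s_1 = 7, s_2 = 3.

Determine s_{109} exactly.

s_3 = 5·3 + 12·7 + 2·13 = 6
s_4 = 5·6 + 12·3 + 2·7 = 12
s_5 = 5·12 + 12·6 + 2·3 = 2
s_6 = 5·2 + 12·12 + 2·6 = 13
s_7 = 5·13 + 12·2 + 2·12 = 11
s_8 = 5·11 + 12·13 + 2·2 = 11
s_9 = 5·11 + 12·11 + 2·13 = 9
s_10 = 5·9 + 12·11 + 2·11 = 12
s_11 = 5·12 + 12·9 + 2·11 = 3
s_12 = 5·3 + 12·12 + 2·9 = 7
s_13 = 5·7 + 12·3 + 2·12 = 10
s_14 = 5·10 + 12·7 + 2·3 = 4
s_15 = 5·4 + 12·10 + 2·7 = 1
s_16 = 5·1 + 12·4 + 2·10 = 5
s_17 = 5·5 + 12·1 + 2·4 = 11
s_18 = 5·11 + 12·5 + 2·1 = 15
s_19 = 5·15 + 12·11 + 2·5 = 13
s_20 = 5·13 + 12·15 + 2·11 = 12
s_21 = 5·12 + 12·13 + 2·15 = 8
s_22 = 5·8 + 12·12 + 2·13 = 6
s_23 = 5·6 + 12·8 + 2·12 = 14
s_24 = 5·14 + 12·6 + 2·8 = 5
s_25 = 5·5 + 12·14 + 2·6 = 1
s_26 = 5·1 + 12·5 + 2·14 = 8
s_27 = 5·8 + 12·1 + 2·5 = 11
s_28 = 5·11 + 12·8 + 2·1 = 0
s_29 = 5·0 + 12·11 + 2·8 = 12
s_30 = 5·12 + 12·0 + 2·11 = 14
s_31 = 5·14 + 12·12 + 2·0 = 10
s_32 = 5·10 + 12·14 + 2·12 = 4
s_33 = 5·4 + 12·10 + 2·14 = 15
s_34 = 5·15 + 12·4 + 2·10 = 7
s_35 = 5·7 + 12·15 + 2·4 = 2
s_36 = 5·2 + 12·7 + 2·15 = 5
s_37 = 5·5 + 12·2 + 2·7 = 12
s_38 = 5·12 + 12·5 + 2·2 = 5
s_39 = 5·5 + 12·12 + 2·5 = 9
s_40 = 5·9 + 12·5 + 2·12 = 10
s_41 = 5·10 + 12·9 + 2·5 = 15
s_42 = 5·15 + 12·10 + 2·9 = 9
s_43 = 5·9 + 12·15 + 2·10 = 7
s_44 = 5·7 + 12·9 + 2·15 = 3
s_45 = 5·3 + 12·7 + 2·9 = 15
s_46 = 5·15 + 12·3 + 2·7 = 6
s_47 = 5·6 + 12·15 + 2·3 = 12
s_48 = 5·12 + 12·6 + 2·15 = 9
s_49 = 5·9 + 12·12 + 2·6 = 14
s_50 = 5·14 + 12·9 + 2·12 = 15
s_51 = 5·15 + 12·14 + 2·9 = 6
s_52 = 5·6 + 12·15 + 2·14 = 0
s_53 = 5·0 + 12·6 + 2·15 = 0
s_54 = 5·0 + 12·0 + 2·6 = 12
s_55 = 5·12 + 12·0 + 2·0 = 9
s_56 = 5·9 + 12·12 + 2·0 = 2
s_57 = 5·2 + 12·9 + 2·12 = 6
s_58 = 5·6 + 12·2 + 2·9 = 4
s_59 = 5·4 + 12·6 + 2·2 = 11
s_60 = 5·11 + 12·4 + 2·6 = 13
s_61 = 5·13 + 12·11 + 2·4 = 1
s_62 = 5·1 + 12·13 + 2·11 = 13
s_63 = 5·13 + 12·1 + 2·13 = 1
s_64 = 5·1 + 12·13 + 2·1 = 10
s_65 = 5·10 + 12·1 + 2·13 = 3
s_66 = 5·3 + 12·10 + 2·1 = 1
s_67 = 5·1 + 12·3 + 2·10 = 10
s_68 = 5·10 + 12·1 + 2·3 = 0
s_69 = 5·0 + 12·10 + 2·1 = 3
s_70 = 5·3 + 12·0 + 2·10 = 1
s_71 = 5·1 + 12·3 + 2·0 = 7
s_72 = 5·7 + 12·1 + 2·3 = 2
s_73 = 5·2 + 12·7 + 2·1 = 11
s_74 = 5·11 + 12·2 + 2·7 = 8
s_75 = 5·8 + 12·11 + 2·2 = 6
s_76 = 5·6 + 12·8 + 2·11 = 12
s_77 = 5·12 + 12·6 + 2·8 = 12
s_78 = 5·12 + 12·12 + 2·6 = 12
s_79 = 5·12 + 12·12 + 2·12 = 7
s_80 = 5·7 + 12·12 + 2·12 = 16
s_81 = 5·16 + 12·7 + 2·12 = 1
s_82 = 5·1 + 12·16 + 2·7 = 7
s_83 = 5·7 + 12·1 + 2·16 = 11
s_84 = 5·11 + 12·7 + 2·1 = 5
s_85 = 5·5 + 12·11 + 2·7 = 1
s_86 = 5·1 + 12·5 + 2·11 = 2
s_87 = 5·2 + 12·1 + 2·5 = 15
s_88 = 5·15 + 12·2 + 2·1 = 16
s_89 = 5·16 + 12·15 + 2·2 = 9
s_90 = 5·9 + 12·16 + 2·15 = 12
s_91 = 5·12 + 12·9 + 2·16 = 13
s_92 = 5·13 + 12·12 + 2·9 = 6
s_93 = 5·6 + 12·13 + 2·12 = 6
s_94 = 5·6 + 12·6 + 2·13 = 9
s_95 = 5·9 + 12·6 + 2·6 = 10
s_96 = 5·10 + 12·9 + 2·6 = 0
s_97 = 5·0 + 12·10 + 2·9 = 2
s_98 = 5·2 + 12·0 + 2·10 = 13
s_99 = 5·13 + 12·2 + 2·0 = 4
s_100 = 5·4 + 12·13 + 2·2 = 10
s_101 = 5·10 + 12·4 + 2·13 = 5
s_102 = 5·5 + 12·10 + 2·4 = 0
s_103 = 5·0 + 12·5 + 2·10 = 12
s_104 = 5·12 + 12·0 + 2·5 = 2
s_105 = 5·2 + 12·12 + 2·0 = 1
s_106 = 5·1 + 12·2 + 2·12 = 2
s_107 = 5·2 + 12·1 + 2·2 = 9
s_108 = 5·9 + 12·2 + 2·1 = 3
s_109 = 5·3 + 12·9 + 2·2 = 8

8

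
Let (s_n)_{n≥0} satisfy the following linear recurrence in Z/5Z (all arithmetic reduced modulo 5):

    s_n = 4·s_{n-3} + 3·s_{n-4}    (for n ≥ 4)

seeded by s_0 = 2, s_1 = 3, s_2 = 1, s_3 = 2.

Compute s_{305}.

s_4 = 0·2 + 0·1 + 4·3 + 3·2 = 3
s_5 = 0·3 + 0·2 + 4·1 + 3·3 = 3
s_6 = 0·3 + 0·3 + 4·2 + 3·1 = 1
s_7 = 0·1 + 0·3 + 4·3 + 3·2 = 3
s_8 = 0·3 + 0·1 + 4·3 + 3·3 = 1
s_9 = 0·1 + 0·3 + 4·1 + 3·3 = 3
s_10 = 0·3 + 0·1 + 4·3 + 3·1 = 0
s_11 = 0·0 + 0·3 + 4·1 + 3·3 = 3
s_12 = 0·3 + 0·0 + 4·3 + 3·1 = 0
s_13 = 0·0 + 0·3 + 4·0 + 3·3 = 4
s_14 = 0·4 + 0·0 + 4·3 + 3·0 = 2
s_15 = 0·2 + 0·4 + 4·0 + 3·3 = 4
s_16 = 0·4 + 0·2 + 4·4 + 3·0 = 1
s_17 = 0·1 + 0·4 + 4·2 + 3·4 = 0
s_18 = 0·0 + 0·1 + 4·4 + 3·2 = 2
s_19 = 0·2 + 0·0 + 4·1 + 3·4 = 1
s_20 = 0·1 + 0·2 + 4·0 + 3·1 = 3
s_21 = 0·3 + 0·1 + 4·2 + 3·0 = 3
s_22 = 0·3 + 0·3 + 4·1 + 3·2 = 0
s_23 = 0·0 + 0·3 + 4·3 + 3·1 = 0
s_24 = 0·0 + 0·0 + 4·3 + 3·3 = 1
s_25 = 0·1 + 0·0 + 4·0 + 3·3 = 4
s_26 = 0·4 + 0·1 + 4·0 + 3·0 = 0
s_27 = 0·0 + 0·4 + 4·1 + 3·0 = 4
s_28 = 0·4 + 0·0 + 4·4 + 3·1 = 4
s_29 = 0·4 + 0·4 + 4·0 + 3·4 = 2
s_30 = 0·2 + 0·4 + 4·4 + 3·0 = 1
s_31 = 0·1 + 0·2 + 4·4 + 3·4 = 3
s_32 = 0·3 + 0·1 + 4·2 + 3·4 = 0
s_33 = 0·0 + 0·3 + 4·1 + 3·2 = 0
s_34 = 0·0 + 0·0 + 4·3 + 3·1 = 0
s_35 = 0·0 + 0·0 + 4·0 + 3·3 = 4
s_36 = 0·4 + 0·0 + 4·0 + 3·0 = 0
s_37 = 0·0 + 0·4 + 4·0 + 3·0 = 0
s_38 = 0·0 + 0·0 + 4·4 + 3·0 = 1
s_39 = 0·1 + 0·0 + 4·0 + 3·4 = 2
s_40 = 0·2 + 0·1 + 4·0 + 3·0 = 0
s_41 = 0·0 + 0·2 + 4·1 + 3·0 = 4
s_42 = 0·4 + 0·0 + 4·2 + 3·1 = 1
s_43 = 0·1 + 0·4 + 4·0 + 3·2 = 1
s_44 = 0·1 + 0·1 + 4·4 + 3·0 = 1
s_45 = 0·1 + 0·1 + 4·1 + 3·4 = 1
s_46 = 0·1 + 0·1 + 4·1 + 3·1 = 2
s_47 = 0·2 + 0·1 + 4·1 + 3·1 = 2
s_48 = 0·2 + 0·2 + 4·1 + 3·1 = 2
s_49 = 0·2 + 0·2 + 4·2 + 3·1 = 1
s_50 = 0·1 + 0·2 + 4·2 + 3·2 = 4
s_51 = 0·4 + 0·1 + 4·2 + 3·2 = 4
s_52 = 0·4 + 0·4 + 4·1 + 3·2 = 0
s_53 = 0·0 + 0·4 + 4·4 + 3·1 = 4
s_54 = 0·4 + 0·0 + 4·4 + 3·4 = 3
s_55 = 0·3 + 0·4 + 4·0 + 3·4 = 2
s_56 = 0·2 + 0·3 + 4·4 + 3·0 = 1
s_57 = 0·1 + 0·2 + 4·3 + 3·4 = 4
s_58 = 0·4 + 0·1 + 4·2 + 3·3 = 2
s_59 = 0·2 + 0·4 + 4·1 + 3·2 = 0
s_60 = 0·0 + 0·2 + 4·4 + 3·1 = 4
s_61 = 0·4 + 0·0 + 4·2 + 3·4 = 0
s_62 = 0·0 + 0·4 + 4·0 + 3·2 = 1
s_63 = 0·1 + 0·0 + 4·4 + 3·0 = 1
s_64 = 0·1 + 0·1 + 4·0 + 3·4 = 2
s_65 = 0·2 + 0·1 + 4·1 + 3·0 = 4
s_66 = 0·4 + 0·2 + 4·1 + 3·1 = 2
s_67 = 0·2 + 0·4 + 4·2 + 3·1 = 1
s_68 = 0·1 + 0·2 + 4·4 + 3·2 = 2
s_69 = 0·2 + 0·1 + 4·2 + 3·4 = 0
s_70 = 0·0 + 0·2 + 4·1 + 3·2 = 0
s_71 = 0·0 + 0·0 + 4·2 + 3·1 = 1
s_72 = 0·1 + 0·0 + 4·0 + 3·2 = 1
s_73 = 0·1 + 0·1 + 4·0 + 3·0 = 0
s_74 = 0·0 + 0·1 + 4·1 + 3·0 = 4
s_75 = 0·4 + 0·0 + 4·1 + 3·1 = 2
s_76 = 0·2 + 0·4 + 4·0 + 3·1 = 3
s_77 = 0·3 + 0·2 + 4·4 + 3·0 = 1
s_78 = 0·1 + 0·3 + 4·2 + 3·4 = 0
s_79 = 0·0 + 0·1 + 4·3 + 3·2 = 3
s_80 = 0·3 + 0·0 + 4·1 + 3·3 = 3
s_81 = 0·3 + 0·3 + 4·0 + 3·1 = 3
s_82 = 0·3 + 0·3 + 4·3 + 3·0 = 2
s_83 = 0·2 + 0·3 + 4·3 + 3·3 = 1
s_84 = 0·1 + 0·2 + 4·3 + 3·3 = 1
s_85 = 0·1 + 0·1 + 4·2 + 3·3 = 2
s_86 = 0·2 + 0·1 + 4·1 + 3·2 = 0
s_87 = 0·0 + 0·2 + 4·1 + 3·1 = 2
s_88 = 0·2 + 0·0 + 4·2 + 3·1 = 1
s_89 = 0·1 + 0·2 + 4·0 + 3·2 = 1
s_90 = 0·1 + 0·1 + 4·2 + 3·0 = 3
s_91 = 0·3 + 0·1 + 4·1 + 3·2 = 0
s_92 = 0·0 + 0·3 + 4·1 + 3·1 = 2
s_93 = 0·2 + 0·0 + 4·3 + 3·1 = 0
s_94 = 0·0 + 0·2 + 4·0 + 3·3 = 4
s_95 = 0·4 + 0·0 + 4·2 + 3·0 = 3
s_96 = 0·3 + 0·4 + 4·0 + 3·2 = 1
s_97 = 0·1 + 0·3 + 4·4 + 3·0 = 1
s_98 = 0·1 + 0·1 + 4·3 + 3·4 = 4
s_99 = 0·4 + 0·1 + 4·1 + 3·3 = 3
s_100 = 0·3 + 0·4 + 4·1 + 3·1 = 2
s_101 = 0·2 + 0·3 + 4·4 + 3·1 = 4
s_102 = 0·4 + 0·2 + 4·3 + 3·4 = 4
s_103 = 0·4 + 0·4 + 4·2 + 3·3 = 2
s_104 = 0·2 + 0·4 + 4·4 + 3·2 = 2
s_105 = 0·2 + 0·2 + 4·4 + 3·4 = 3
s_106 = 0·3 + 0·2 + 4·2 + 3·4 = 0
s_107 = 0·0 + 0·3 + 4·2 + 3·2 = 4
s_108 = 0·4 + 0·0 + 4·3 + 3·2 = 3
s_109 = 0·3 + 0·4 + 4·0 + 3·3 = 4
s_110 = 0·4 + 0·3 + 4·4 + 3·0 = 1
s_111 = 0·1 + 0·4 + 4·3 + 3·4 = 4
s_112 = 0·4 + 0·1 + 4·4 + 3·3 = 0
s_113 = 0·0 + 0·4 + 4·1 + 3·4 = 1
s_114 = 0·1 + 0·0 + 4·4 + 3·1 = 4
s_115 = 0·4 + 0·1 + 4·0 + 3·4 = 2
s_116 = 0·2 + 0·4 + 4·1 + 3·0 = 4
s_117 = 0·4 + 0·2 + 4·4 + 3·1 = 4
s_118 = 0·4 + 0·4 + 4·2 + 3·4 = 0
s_119 = 0·0 + 0·4 + 4·4 + 3·2 = 2
s_120 = 0·2 + 0·0 + 4·4 + 3·4 = 3
s_121 = 0·3 + 0·2 + 4·0 + 3·4 = 2
s_122 = 0·2 + 0·3 + 4·2 + 3·0 = 3
s_123 = 0·3 + 0·2 + 4·3 + 3·2 = 3
s_124 = 0·3 + 0·3 + 4·2 + 3·3 = 2
s_125 = 0·2 + 0·3 + 4·3 + 3·2 = 3
s_126 = 0·3 + 0·2 + 4·3 + 3·3 = 1
s_127 = 0·1 + 0·3 + 4·2 + 3·3 = 2
(s_124, s_125, s_126, s_127) = (2, 3, 1, 2) = (s_0, s_1, s_2, s_3), so the sequence has period 124.
305 ≡ 57 (mod 124), hence s_305 = s_57 = 4.

4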